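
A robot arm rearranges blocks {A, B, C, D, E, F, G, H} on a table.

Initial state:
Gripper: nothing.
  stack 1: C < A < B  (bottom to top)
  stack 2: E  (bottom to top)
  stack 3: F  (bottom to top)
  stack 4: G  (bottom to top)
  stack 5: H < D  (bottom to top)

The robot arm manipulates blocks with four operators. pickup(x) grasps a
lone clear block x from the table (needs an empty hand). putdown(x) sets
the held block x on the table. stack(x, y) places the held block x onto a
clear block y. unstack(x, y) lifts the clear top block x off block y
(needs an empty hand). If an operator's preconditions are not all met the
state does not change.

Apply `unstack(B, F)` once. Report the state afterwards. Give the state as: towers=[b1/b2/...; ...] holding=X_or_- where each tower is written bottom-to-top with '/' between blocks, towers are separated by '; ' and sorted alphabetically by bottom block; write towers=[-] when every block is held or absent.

before: towers=[C/A/B; E; F; G; H/D] holding=-
pre[unstack(B, F)]: on(B,F) no, clear(B) yes, handempty yes
on(B,F) unmet → unstack(B, F) is a no-op
after:  towers=[C/A/B; E; F; G; H/D] holding=-

towers=[C/A/B; E; F; G; H/D] holding=-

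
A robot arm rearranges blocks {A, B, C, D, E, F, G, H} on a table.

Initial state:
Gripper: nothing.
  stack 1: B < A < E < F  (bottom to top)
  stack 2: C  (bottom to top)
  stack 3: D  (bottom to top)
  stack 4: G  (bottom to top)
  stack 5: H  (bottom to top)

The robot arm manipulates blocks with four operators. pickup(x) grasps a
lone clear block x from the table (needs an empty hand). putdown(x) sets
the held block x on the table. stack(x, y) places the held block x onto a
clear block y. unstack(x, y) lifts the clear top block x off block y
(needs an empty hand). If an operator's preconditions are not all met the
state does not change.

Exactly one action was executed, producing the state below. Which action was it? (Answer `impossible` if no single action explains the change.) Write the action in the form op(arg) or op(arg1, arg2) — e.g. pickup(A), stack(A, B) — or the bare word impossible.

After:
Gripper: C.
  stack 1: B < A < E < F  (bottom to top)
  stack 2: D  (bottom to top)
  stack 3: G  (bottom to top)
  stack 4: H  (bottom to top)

pickup(C)

target: towers=[B/A/E/F; D; G; H] holding=C
         pickup(G) → towers=[B/A/E/F; C; D; H] holding=G
         pickup(H) → towers=[B/A/E/F; C; D; G] holding=H
     unstack(F, E) → towers=[B/A/E; C; D; G; H] holding=F
         pickup(D) → towers=[B/A/E/F; C; G; H] holding=D
         pickup(C) → towers=[B/A/E/F; D; G; H] holding=C  ← match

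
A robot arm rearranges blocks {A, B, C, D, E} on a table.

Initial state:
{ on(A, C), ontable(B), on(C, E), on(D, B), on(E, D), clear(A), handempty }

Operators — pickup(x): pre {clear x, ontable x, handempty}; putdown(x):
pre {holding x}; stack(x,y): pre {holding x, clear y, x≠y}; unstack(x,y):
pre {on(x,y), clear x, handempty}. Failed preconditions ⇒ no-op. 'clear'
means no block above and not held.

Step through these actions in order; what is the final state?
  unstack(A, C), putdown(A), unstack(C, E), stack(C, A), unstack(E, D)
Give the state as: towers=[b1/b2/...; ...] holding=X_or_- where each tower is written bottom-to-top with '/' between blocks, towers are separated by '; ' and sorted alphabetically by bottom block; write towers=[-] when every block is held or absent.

step 1 (unstack(A, C)): towers=[B/D/E/C] holding=A
step 2 (putdown(A)): towers=[A; B/D/E/C] holding=-
step 3 (unstack(C, E)): towers=[A; B/D/E] holding=C
step 4 (stack(C, A)): towers=[A/C; B/D/E] holding=-
step 5 (unstack(E, D)): towers=[A/C; B/D] holding=E

towers=[A/C; B/D] holding=E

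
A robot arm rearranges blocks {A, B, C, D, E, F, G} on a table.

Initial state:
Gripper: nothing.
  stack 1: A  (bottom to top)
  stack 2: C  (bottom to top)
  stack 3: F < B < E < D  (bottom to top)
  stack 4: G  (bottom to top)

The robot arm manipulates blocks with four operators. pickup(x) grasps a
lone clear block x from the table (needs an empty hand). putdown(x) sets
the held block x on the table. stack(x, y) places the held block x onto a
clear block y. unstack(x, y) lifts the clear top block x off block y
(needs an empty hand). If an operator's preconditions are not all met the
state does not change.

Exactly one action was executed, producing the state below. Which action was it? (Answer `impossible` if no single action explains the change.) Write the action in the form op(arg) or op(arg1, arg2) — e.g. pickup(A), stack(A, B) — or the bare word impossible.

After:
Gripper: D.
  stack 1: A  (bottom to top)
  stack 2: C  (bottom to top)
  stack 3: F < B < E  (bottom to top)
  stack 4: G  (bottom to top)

unstack(D, E)

target: towers=[A; C; F/B/E; G] holding=D
         pickup(G) → towers=[A; C; F/B/E/D] holding=G
     unstack(D, E) → towers=[A; C; F/B/E; G] holding=D  ← match
         pickup(A) → towers=[C; F/B/E/D; G] holding=A
         pickup(C) → towers=[A; F/B/E/D; G] holding=C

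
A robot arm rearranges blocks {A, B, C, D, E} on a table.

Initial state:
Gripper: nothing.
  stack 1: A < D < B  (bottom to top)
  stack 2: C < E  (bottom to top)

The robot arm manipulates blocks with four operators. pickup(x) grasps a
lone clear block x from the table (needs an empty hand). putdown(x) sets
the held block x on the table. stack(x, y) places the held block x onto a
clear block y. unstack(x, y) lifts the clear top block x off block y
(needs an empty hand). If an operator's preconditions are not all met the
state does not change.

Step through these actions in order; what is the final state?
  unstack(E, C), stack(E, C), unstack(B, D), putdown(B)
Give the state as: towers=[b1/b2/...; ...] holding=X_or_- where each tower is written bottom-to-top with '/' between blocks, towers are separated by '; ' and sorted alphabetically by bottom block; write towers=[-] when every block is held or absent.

step 1 (unstack(E, C)): towers=[A/D/B; C] holding=E
step 2 (stack(E, C)): towers=[A/D/B; C/E] holding=-
step 3 (unstack(B, D)): towers=[A/D; C/E] holding=B
step 4 (putdown(B)): towers=[A/D; B; C/E] holding=-

towers=[A/D; B; C/E] holding=-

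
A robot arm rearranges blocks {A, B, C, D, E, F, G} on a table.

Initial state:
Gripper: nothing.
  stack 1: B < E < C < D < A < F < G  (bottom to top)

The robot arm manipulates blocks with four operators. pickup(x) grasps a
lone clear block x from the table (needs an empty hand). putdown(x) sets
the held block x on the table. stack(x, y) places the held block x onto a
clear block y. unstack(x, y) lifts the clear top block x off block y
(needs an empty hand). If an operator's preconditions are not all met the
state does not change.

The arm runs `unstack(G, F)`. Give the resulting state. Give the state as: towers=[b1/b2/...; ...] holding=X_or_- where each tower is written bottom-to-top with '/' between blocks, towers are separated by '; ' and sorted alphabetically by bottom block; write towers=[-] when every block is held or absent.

towers=[B/E/C/D/A/F] holding=G

before: towers=[B/E/C/D/A/F/G] holding=-
pre[unstack(G, F)]: on(G,F) ✓, clear(G) ✓, handempty ✓
all met → apply unstack(G, F)
after:  towers=[B/E/C/D/A/F] holding=G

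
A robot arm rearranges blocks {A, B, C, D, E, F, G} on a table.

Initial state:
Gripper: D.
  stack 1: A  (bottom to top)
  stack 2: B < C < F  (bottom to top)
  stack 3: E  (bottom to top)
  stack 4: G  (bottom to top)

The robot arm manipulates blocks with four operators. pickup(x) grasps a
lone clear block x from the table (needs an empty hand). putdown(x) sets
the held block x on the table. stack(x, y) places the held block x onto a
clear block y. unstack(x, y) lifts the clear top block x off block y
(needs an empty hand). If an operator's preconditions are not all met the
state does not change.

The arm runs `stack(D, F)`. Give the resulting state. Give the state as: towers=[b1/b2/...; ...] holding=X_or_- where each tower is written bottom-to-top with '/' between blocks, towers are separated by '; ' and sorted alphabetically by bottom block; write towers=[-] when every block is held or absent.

before: towers=[A; B/C/F; E; G] holding=D
pre[stack(D, F)]: holding(D) ok, clear(F) ok, D≠F ok
all met → apply stack(D, F)
after:  towers=[A; B/C/F/D; E; G] holding=-

towers=[A; B/C/F/D; E; G] holding=-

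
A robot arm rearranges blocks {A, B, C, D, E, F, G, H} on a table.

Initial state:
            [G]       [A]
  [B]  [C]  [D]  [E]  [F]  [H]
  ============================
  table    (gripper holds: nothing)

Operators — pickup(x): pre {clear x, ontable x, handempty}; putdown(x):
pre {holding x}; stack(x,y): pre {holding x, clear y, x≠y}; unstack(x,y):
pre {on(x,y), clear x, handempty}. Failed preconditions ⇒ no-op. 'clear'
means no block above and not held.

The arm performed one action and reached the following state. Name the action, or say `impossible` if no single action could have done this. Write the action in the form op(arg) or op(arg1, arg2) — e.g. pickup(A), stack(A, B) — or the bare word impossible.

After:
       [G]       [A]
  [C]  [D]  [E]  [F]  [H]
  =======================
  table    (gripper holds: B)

pickup(B)

target: towers=[C; D/G; E; F/A; H] holding=B
     unstack(G, D) → towers=[B; C; D; E; F/A; H] holding=G
     unstack(A, F) → towers=[B; C; D/G; E; F; H] holding=A
         pickup(E) → towers=[B; C; D/G; F/A; H] holding=E
         pickup(H) → towers=[B; C; D/G; E; F/A] holding=H
         pickup(B) → towers=[C; D/G; E; F/A; H] holding=B  ← match
         pickup(C) → towers=[B; D/G; E; F/A; H] holding=C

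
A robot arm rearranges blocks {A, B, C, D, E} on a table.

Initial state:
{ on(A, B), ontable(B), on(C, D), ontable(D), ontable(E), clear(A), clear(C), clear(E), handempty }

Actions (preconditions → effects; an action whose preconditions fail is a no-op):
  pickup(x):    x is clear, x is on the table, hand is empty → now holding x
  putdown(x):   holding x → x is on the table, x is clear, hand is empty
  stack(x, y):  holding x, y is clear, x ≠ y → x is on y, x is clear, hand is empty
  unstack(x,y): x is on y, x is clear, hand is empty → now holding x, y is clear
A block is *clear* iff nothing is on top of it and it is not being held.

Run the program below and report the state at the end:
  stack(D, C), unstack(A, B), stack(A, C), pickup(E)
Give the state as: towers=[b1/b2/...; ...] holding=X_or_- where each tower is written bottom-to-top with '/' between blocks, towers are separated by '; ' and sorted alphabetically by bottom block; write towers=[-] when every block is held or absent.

towers=[B; D/C/A] holding=E

step 1 (stack(D, C)) [no-op]: towers=[B/A; D/C; E] holding=-
step 2 (unstack(A, B)): towers=[B; D/C; E] holding=A
step 3 (stack(A, C)): towers=[B; D/C/A; E] holding=-
step 4 (pickup(E)): towers=[B; D/C/A] holding=E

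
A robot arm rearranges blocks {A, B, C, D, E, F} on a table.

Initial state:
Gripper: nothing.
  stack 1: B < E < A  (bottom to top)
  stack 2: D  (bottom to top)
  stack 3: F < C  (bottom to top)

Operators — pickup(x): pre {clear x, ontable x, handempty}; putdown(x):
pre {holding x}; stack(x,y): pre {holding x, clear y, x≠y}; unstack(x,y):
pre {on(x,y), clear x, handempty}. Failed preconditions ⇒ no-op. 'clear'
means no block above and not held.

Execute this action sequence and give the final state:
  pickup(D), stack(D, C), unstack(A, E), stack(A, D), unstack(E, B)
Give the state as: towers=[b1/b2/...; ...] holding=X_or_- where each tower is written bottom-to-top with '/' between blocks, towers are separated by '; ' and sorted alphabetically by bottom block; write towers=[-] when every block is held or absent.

step 1 (pickup(D)): towers=[B/E/A; F/C] holding=D
step 2 (stack(D, C)): towers=[B/E/A; F/C/D] holding=-
step 3 (unstack(A, E)): towers=[B/E; F/C/D] holding=A
step 4 (stack(A, D)): towers=[B/E; F/C/D/A] holding=-
step 5 (unstack(E, B)): towers=[B; F/C/D/A] holding=E

towers=[B; F/C/D/A] holding=E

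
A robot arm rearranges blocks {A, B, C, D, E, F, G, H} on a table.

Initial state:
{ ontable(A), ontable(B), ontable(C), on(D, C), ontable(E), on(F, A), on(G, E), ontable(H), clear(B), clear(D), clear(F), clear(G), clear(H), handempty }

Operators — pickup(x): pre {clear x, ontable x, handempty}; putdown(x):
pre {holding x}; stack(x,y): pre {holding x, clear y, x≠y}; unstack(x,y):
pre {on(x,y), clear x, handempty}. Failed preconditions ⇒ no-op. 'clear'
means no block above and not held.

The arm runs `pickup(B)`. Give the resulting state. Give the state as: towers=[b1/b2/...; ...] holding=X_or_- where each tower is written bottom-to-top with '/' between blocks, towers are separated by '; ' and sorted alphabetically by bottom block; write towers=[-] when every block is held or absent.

before: towers=[A/F; B; C/D; E/G; H] holding=-
pre[pickup(B)]: clear(B) ok, ontable(B) ok, handempty ok
all met → apply pickup(B)
after:  towers=[A/F; C/D; E/G; H] holding=B

towers=[A/F; C/D; E/G; H] holding=B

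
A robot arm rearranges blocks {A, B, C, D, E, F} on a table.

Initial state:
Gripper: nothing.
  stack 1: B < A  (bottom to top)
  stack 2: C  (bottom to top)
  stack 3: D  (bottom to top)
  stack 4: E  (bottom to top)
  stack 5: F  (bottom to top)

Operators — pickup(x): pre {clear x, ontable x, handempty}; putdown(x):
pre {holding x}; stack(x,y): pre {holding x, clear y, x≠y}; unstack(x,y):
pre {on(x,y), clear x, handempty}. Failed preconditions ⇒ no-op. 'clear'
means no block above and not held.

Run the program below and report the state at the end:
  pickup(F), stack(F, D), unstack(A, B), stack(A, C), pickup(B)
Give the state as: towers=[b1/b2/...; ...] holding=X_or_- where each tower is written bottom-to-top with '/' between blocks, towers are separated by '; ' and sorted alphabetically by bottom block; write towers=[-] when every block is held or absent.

step 1 (pickup(F)): towers=[B/A; C; D; E] holding=F
step 2 (stack(F, D)): towers=[B/A; C; D/F; E] holding=-
step 3 (unstack(A, B)): towers=[B; C; D/F; E] holding=A
step 4 (stack(A, C)): towers=[B; C/A; D/F; E] holding=-
step 5 (pickup(B)): towers=[C/A; D/F; E] holding=B

towers=[C/A; D/F; E] holding=B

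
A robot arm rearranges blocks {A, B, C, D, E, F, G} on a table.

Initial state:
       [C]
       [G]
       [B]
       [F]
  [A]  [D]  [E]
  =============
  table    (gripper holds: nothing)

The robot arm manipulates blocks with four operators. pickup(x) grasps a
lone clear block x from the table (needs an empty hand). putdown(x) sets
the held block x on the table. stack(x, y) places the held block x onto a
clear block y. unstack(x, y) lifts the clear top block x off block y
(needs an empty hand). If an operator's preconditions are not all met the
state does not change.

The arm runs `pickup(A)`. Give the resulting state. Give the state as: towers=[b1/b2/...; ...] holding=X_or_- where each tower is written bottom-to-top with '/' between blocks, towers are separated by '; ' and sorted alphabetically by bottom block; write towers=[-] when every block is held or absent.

before: towers=[A; D/F/B/G/C; E] holding=-
pre[pickup(A)]: clear(A) ✓, ontable(A) ✓, handempty ✓
all met → apply pickup(A)
after:  towers=[D/F/B/G/C; E] holding=A

towers=[D/F/B/G/C; E] holding=A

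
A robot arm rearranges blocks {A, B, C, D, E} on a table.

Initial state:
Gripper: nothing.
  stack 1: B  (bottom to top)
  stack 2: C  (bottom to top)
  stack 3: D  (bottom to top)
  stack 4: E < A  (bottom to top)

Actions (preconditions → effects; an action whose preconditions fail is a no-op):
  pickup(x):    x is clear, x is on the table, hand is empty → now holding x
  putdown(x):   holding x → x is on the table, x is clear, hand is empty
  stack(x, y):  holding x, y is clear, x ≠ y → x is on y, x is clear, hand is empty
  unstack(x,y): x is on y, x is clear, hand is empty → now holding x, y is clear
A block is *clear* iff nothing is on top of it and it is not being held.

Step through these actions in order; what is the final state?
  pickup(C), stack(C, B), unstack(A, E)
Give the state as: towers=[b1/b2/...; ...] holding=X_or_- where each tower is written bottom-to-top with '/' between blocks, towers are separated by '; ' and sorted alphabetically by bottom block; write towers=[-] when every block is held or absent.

towers=[B/C; D; E] holding=A

step 1 (pickup(C)): towers=[B; D; E/A] holding=C
step 2 (stack(C, B)): towers=[B/C; D; E/A] holding=-
step 3 (unstack(A, E)): towers=[B/C; D; E] holding=A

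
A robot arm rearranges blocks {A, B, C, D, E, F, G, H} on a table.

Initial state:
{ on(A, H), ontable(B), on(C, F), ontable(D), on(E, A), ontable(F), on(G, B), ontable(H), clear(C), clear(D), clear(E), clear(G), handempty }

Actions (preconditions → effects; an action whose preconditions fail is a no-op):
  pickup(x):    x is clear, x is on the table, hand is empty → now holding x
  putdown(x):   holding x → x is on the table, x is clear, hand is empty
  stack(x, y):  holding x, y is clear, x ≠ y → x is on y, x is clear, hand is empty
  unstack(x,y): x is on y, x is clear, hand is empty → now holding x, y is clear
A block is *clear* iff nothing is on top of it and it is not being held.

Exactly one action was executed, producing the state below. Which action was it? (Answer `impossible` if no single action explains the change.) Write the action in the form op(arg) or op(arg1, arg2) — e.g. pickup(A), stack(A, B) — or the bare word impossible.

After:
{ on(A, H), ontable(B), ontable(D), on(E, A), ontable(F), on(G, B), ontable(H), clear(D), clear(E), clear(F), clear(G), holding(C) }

unstack(C, F)

target: towers=[B/G; D; F; H/A/E] holding=C
     unstack(G, B) → towers=[B; D; F/C; H/A/E] holding=G
     unstack(E, A) → towers=[B/G; D; F/C; H/A] holding=E
         pickup(D) → towers=[B/G; F/C; H/A/E] holding=D
     unstack(C, F) → towers=[B/G; D; F; H/A/E] holding=C  ← match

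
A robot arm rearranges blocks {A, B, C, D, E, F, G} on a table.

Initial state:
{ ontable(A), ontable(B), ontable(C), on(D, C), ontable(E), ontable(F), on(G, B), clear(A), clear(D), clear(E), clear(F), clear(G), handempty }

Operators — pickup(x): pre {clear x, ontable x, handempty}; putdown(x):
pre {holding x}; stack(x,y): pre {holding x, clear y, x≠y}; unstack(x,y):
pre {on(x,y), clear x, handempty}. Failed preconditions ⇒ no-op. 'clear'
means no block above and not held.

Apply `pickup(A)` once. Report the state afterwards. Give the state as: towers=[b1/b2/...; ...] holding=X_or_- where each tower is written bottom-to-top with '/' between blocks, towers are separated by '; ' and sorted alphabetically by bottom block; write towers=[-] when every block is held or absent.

towers=[B/G; C/D; E; F] holding=A

before: towers=[A; B/G; C/D; E; F] holding=-
pre[pickup(A)]: clear(A) ✓, ontable(A) ✓, handempty ✓
all met → apply pickup(A)
after:  towers=[B/G; C/D; E; F] holding=A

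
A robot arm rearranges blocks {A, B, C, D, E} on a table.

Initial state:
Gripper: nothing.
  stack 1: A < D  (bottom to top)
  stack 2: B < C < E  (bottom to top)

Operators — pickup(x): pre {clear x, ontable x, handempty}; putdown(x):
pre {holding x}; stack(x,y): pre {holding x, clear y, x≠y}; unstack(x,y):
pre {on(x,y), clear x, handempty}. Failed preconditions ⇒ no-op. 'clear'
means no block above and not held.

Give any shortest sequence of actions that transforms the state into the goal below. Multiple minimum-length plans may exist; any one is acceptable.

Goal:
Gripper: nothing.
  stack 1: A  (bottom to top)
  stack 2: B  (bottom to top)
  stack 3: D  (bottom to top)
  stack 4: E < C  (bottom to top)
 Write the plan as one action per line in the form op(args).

step 1 (unstack(D, A)): towers=[A; B/C/E] holding=D
step 2 (putdown(D)): towers=[A; B/C/E; D] holding=-
step 3 (unstack(E, C)): towers=[A; B/C; D] holding=E
step 4 (putdown(E)): towers=[A; B/C; D; E] holding=-
step 5 (unstack(C, B)): towers=[A; B; D; E] holding=C
step 6 (stack(C, E)): towers=[A; B; D; E/C] holding=-
goal check: towers=[A; B; D; E/C] holding=- — reached (length 6, optimal by BFS)

unstack(D, A)
putdown(D)
unstack(E, C)
putdown(E)
unstack(C, B)
stack(C, E)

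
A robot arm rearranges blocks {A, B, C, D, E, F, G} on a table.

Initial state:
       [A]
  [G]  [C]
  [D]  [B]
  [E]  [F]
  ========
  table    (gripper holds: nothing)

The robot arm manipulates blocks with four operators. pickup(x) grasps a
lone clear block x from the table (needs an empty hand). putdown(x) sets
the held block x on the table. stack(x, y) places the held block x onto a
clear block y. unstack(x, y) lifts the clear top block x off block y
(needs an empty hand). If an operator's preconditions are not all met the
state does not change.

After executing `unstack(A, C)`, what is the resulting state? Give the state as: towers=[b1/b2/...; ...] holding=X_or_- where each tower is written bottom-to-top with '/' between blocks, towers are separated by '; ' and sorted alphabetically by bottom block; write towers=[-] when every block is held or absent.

towers=[E/D/G; F/B/C] holding=A

before: towers=[E/D/G; F/B/C/A] holding=-
pre[unstack(A, C)]: on(A,C) yes, clear(A) yes, handempty yes
all met → apply unstack(A, C)
after:  towers=[E/D/G; F/B/C] holding=A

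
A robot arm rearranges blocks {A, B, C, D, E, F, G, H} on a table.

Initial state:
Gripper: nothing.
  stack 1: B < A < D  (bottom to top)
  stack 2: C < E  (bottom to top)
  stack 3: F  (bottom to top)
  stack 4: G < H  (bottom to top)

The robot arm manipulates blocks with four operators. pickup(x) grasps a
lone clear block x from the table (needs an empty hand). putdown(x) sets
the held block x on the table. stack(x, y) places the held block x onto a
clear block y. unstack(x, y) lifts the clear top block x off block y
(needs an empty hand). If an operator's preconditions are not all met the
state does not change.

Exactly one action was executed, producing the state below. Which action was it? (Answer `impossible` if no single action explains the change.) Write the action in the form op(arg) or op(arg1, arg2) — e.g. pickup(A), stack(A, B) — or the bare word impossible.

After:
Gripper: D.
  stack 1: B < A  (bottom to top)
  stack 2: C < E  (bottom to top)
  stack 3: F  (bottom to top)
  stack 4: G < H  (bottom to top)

unstack(D, A)

target: towers=[B/A; C/E; F; G/H] holding=D
     unstack(E, C) → towers=[B/A/D; C; F; G/H] holding=E
     unstack(H, G) → towers=[B/A/D; C/E; F; G] holding=H
         pickup(F) → towers=[B/A/D; C/E; G/H] holding=F
     unstack(D, A) → towers=[B/A; C/E; F; G/H] holding=D  ← match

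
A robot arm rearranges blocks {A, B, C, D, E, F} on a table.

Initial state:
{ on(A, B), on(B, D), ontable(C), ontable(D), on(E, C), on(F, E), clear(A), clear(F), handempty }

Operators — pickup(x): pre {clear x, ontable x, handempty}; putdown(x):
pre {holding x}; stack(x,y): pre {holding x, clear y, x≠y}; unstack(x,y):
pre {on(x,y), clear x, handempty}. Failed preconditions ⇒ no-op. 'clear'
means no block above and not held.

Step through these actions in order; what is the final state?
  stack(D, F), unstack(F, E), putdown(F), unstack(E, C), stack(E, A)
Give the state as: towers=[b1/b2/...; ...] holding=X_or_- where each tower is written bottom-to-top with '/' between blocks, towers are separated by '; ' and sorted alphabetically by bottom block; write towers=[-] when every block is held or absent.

step 1 (stack(D, F)) [no-op]: towers=[C/E/F; D/B/A] holding=-
step 2 (unstack(F, E)): towers=[C/E; D/B/A] holding=F
step 3 (putdown(F)): towers=[C/E; D/B/A; F] holding=-
step 4 (unstack(E, C)): towers=[C; D/B/A; F] holding=E
step 5 (stack(E, A)): towers=[C; D/B/A/E; F] holding=-

towers=[C; D/B/A/E; F] holding=-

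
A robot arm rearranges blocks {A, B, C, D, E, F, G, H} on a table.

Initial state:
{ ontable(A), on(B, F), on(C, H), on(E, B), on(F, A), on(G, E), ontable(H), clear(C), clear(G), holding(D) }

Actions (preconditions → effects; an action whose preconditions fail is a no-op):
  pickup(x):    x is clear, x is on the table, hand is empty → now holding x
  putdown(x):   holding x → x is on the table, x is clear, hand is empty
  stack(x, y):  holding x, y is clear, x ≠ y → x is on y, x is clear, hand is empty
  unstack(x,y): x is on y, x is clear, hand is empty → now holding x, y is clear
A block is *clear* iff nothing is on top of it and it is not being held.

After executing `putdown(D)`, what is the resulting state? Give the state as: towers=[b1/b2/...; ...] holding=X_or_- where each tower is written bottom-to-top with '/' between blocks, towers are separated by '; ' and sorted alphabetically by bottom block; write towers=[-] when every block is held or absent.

towers=[A/F/B/E/G; D; H/C] holding=-

before: towers=[A/F/B/E/G; H/C] holding=D
pre[putdown(D)]: holding(D) ✓
all met → apply putdown(D)
after:  towers=[A/F/B/E/G; D; H/C] holding=-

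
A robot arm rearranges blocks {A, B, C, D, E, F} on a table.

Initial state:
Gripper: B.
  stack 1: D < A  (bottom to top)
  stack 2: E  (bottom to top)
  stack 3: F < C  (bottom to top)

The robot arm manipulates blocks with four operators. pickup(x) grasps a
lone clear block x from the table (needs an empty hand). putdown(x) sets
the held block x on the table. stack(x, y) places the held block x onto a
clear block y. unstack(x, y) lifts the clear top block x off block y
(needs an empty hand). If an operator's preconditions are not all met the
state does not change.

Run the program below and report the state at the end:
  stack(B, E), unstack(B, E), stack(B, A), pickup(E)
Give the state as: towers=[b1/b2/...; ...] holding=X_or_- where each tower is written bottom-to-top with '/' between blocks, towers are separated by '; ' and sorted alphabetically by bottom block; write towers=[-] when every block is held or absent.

towers=[D/A/B; F/C] holding=E

step 1 (stack(B, E)): towers=[D/A; E/B; F/C] holding=-
step 2 (unstack(B, E)): towers=[D/A; E; F/C] holding=B
step 3 (stack(B, A)): towers=[D/A/B; E; F/C] holding=-
step 4 (pickup(E)): towers=[D/A/B; F/C] holding=E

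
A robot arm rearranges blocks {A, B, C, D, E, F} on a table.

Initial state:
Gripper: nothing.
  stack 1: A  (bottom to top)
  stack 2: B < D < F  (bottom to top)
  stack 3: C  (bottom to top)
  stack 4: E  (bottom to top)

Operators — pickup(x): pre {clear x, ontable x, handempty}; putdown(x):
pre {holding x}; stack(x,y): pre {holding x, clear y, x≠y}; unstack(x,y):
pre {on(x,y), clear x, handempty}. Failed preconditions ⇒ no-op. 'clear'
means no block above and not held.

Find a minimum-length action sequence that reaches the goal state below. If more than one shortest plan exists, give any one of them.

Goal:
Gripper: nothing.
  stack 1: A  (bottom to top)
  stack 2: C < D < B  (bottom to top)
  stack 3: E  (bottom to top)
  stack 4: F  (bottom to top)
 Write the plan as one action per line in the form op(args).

unstack(F, D)
putdown(F)
unstack(D, B)
stack(D, C)
pickup(B)
stack(B, D)

step 1 (unstack(F, D)): towers=[A; B/D; C; E] holding=F
step 2 (putdown(F)): towers=[A; B/D; C; E; F] holding=-
step 3 (unstack(D, B)): towers=[A; B; C; E; F] holding=D
step 4 (stack(D, C)): towers=[A; B; C/D; E; F] holding=-
step 5 (pickup(B)): towers=[A; C/D; E; F] holding=B
step 6 (stack(B, D)): towers=[A; C/D/B; E; F] holding=-
goal check: towers=[A; C/D/B; E; F] holding=- — reached (length 6, optimal by BFS)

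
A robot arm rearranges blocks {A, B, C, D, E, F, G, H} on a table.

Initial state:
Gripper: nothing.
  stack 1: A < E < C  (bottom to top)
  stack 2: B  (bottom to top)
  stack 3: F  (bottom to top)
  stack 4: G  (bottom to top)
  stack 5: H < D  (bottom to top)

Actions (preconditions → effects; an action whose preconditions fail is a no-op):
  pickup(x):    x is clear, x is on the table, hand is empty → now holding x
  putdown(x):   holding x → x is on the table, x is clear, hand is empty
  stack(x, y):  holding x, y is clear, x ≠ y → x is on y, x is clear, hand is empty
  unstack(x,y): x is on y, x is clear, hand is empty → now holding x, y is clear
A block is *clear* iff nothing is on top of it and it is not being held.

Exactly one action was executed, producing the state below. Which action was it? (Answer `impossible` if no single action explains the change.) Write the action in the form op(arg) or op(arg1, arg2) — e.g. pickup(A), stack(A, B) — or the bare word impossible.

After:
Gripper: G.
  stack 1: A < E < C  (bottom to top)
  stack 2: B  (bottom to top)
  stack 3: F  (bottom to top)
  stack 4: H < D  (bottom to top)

pickup(G)

target: towers=[A/E/C; B; F; H/D] holding=G
         pickup(G) → towers=[A/E/C; B; F; H/D] holding=G  ← match
         pickup(B) → towers=[A/E/C; F; G; H/D] holding=B
         pickup(F) → towers=[A/E/C; B; G; H/D] holding=F
     unstack(D, H) → towers=[A/E/C; B; F; G; H] holding=D
     unstack(C, E) → towers=[A/E; B; F; G; H/D] holding=C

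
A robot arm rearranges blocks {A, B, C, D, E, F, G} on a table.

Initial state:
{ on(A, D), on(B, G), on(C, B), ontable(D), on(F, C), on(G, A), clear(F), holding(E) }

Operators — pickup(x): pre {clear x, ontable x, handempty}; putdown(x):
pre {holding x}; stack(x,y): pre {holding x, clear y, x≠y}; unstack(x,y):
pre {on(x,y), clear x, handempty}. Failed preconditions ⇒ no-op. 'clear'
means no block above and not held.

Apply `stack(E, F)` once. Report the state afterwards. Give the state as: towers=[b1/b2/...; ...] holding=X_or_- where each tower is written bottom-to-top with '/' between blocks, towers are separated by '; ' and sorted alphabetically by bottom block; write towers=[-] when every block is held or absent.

before: towers=[D/A/G/B/C/F] holding=E
pre[stack(E, F)]: holding(E) ok, clear(F) ok, E≠F ok
all met → apply stack(E, F)
after:  towers=[D/A/G/B/C/F/E] holding=-

towers=[D/A/G/B/C/F/E] holding=-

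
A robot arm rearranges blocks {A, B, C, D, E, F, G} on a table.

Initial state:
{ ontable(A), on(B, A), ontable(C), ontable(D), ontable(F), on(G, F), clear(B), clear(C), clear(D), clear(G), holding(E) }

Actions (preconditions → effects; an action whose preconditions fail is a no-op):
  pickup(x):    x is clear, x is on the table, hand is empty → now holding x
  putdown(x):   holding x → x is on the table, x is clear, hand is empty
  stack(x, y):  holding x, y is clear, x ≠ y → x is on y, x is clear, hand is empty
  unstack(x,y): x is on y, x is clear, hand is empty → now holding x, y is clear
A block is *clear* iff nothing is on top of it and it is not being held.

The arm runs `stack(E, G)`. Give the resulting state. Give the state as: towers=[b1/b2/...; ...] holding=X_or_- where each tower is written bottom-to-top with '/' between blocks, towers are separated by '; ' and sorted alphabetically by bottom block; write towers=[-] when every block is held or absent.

towers=[A/B; C; D; F/G/E] holding=-

before: towers=[A/B; C; D; F/G] holding=E
pre[stack(E, G)]: holding(E) ✓, clear(G) ✓, E≠G ✓
all met → apply stack(E, G)
after:  towers=[A/B; C; D; F/G/E] holding=-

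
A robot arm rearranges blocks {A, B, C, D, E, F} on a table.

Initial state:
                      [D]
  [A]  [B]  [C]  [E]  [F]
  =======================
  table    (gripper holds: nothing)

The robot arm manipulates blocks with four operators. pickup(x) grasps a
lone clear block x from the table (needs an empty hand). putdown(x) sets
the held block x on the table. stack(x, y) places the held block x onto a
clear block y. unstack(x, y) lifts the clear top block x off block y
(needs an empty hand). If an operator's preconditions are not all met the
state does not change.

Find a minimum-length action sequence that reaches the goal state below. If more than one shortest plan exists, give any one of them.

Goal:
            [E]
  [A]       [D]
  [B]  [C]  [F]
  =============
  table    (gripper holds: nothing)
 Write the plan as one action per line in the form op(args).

pickup(A)
stack(A, B)
pickup(E)
stack(E, D)

step 1 (pickup(A)): towers=[B; C; E; F/D] holding=A
step 2 (stack(A, B)): towers=[B/A; C; E; F/D] holding=-
step 3 (pickup(E)): towers=[B/A; C; F/D] holding=E
step 4 (stack(E, D)): towers=[B/A; C; F/D/E] holding=-
goal check: towers=[B/A; C; F/D/E] holding=- — reached (length 4, optimal by BFS)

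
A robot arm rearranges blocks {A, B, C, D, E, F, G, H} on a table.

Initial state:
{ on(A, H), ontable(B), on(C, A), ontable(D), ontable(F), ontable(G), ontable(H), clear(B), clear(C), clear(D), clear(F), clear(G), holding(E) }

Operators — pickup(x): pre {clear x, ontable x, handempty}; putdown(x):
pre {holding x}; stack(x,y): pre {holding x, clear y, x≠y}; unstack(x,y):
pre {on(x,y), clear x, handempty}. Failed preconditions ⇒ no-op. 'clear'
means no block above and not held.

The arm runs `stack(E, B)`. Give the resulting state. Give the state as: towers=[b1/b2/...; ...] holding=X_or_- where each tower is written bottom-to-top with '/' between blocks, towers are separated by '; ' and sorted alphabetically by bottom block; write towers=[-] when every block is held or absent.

towers=[B/E; D; F; G; H/A/C] holding=-

before: towers=[B; D; F; G; H/A/C] holding=E
pre[stack(E, B)]: holding(E) ✓, clear(B) ✓, E≠B ✓
all met → apply stack(E, B)
after:  towers=[B/E; D; F; G; H/A/C] holding=-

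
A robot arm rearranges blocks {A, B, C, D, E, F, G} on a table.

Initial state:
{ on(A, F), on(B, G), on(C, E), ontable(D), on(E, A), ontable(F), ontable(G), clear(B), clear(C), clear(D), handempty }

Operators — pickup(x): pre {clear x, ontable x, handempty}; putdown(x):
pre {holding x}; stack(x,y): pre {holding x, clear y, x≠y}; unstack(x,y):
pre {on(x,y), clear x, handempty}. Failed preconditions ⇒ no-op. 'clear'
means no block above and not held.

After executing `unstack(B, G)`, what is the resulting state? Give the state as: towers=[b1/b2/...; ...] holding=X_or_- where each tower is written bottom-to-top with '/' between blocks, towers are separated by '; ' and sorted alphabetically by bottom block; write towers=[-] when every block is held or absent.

towers=[D; F/A/E/C; G] holding=B

before: towers=[D; F/A/E/C; G/B] holding=-
pre[unstack(B, G)]: on(B,G) ✓, clear(B) ✓, handempty ✓
all met → apply unstack(B, G)
after:  towers=[D; F/A/E/C; G] holding=B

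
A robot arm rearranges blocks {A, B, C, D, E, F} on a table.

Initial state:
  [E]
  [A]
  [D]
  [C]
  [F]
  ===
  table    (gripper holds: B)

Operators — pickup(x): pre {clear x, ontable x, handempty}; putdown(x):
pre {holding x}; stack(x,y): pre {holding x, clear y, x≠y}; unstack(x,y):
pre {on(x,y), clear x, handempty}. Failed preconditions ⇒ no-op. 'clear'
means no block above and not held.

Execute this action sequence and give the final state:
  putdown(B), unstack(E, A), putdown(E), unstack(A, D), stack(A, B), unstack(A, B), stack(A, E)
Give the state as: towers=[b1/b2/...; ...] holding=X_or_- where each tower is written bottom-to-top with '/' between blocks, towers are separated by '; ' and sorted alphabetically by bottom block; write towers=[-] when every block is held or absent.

step 1 (putdown(B)): towers=[B; F/C/D/A/E] holding=-
step 2 (unstack(E, A)): towers=[B; F/C/D/A] holding=E
step 3 (putdown(E)): towers=[B; E; F/C/D/A] holding=-
step 4 (unstack(A, D)): towers=[B; E; F/C/D] holding=A
step 5 (stack(A, B)): towers=[B/A; E; F/C/D] holding=-
step 6 (unstack(A, B)): towers=[B; E; F/C/D] holding=A
step 7 (stack(A, E)): towers=[B; E/A; F/C/D] holding=-

towers=[B; E/A; F/C/D] holding=-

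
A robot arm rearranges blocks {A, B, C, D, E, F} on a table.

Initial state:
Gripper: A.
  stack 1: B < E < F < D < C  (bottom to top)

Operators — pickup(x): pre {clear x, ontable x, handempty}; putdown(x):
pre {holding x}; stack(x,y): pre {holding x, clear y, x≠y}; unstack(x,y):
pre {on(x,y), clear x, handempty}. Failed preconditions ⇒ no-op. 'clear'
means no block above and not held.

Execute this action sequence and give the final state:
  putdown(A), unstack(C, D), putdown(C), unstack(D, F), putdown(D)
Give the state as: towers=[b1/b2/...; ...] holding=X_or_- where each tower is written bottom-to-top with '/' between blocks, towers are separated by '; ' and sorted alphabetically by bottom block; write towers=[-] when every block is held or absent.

towers=[A; B/E/F; C; D] holding=-

step 1 (putdown(A)): towers=[A; B/E/F/D/C] holding=-
step 2 (unstack(C, D)): towers=[A; B/E/F/D] holding=C
step 3 (putdown(C)): towers=[A; B/E/F/D; C] holding=-
step 4 (unstack(D, F)): towers=[A; B/E/F; C] holding=D
step 5 (putdown(D)): towers=[A; B/E/F; C; D] holding=-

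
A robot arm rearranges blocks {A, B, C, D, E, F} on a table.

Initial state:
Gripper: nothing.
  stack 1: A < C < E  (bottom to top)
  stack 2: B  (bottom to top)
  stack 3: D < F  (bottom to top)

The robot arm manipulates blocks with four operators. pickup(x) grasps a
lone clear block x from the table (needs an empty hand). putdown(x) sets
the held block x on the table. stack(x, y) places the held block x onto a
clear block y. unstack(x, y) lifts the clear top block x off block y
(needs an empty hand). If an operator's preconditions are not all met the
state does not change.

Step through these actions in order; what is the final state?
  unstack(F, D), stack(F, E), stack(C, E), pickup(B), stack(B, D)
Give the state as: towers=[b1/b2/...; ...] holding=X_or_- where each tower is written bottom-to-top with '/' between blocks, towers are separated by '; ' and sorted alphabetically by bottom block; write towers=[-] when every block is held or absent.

step 1 (unstack(F, D)): towers=[A/C/E; B; D] holding=F
step 2 (stack(F, E)): towers=[A/C/E/F; B; D] holding=-
step 3 (stack(C, E)) [no-op]: towers=[A/C/E/F; B; D] holding=-
step 4 (pickup(B)): towers=[A/C/E/F; D] holding=B
step 5 (stack(B, D)): towers=[A/C/E/F; D/B] holding=-

towers=[A/C/E/F; D/B] holding=-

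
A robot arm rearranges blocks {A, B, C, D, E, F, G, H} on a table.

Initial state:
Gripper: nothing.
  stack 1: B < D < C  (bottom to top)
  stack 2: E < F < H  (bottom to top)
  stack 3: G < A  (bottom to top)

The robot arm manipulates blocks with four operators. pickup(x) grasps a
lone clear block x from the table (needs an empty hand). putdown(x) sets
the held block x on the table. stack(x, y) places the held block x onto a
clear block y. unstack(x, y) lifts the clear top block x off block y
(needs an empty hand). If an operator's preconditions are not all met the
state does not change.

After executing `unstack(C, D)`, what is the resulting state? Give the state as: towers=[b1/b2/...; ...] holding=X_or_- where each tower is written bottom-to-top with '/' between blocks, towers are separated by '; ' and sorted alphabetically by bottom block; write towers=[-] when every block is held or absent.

towers=[B/D; E/F/H; G/A] holding=C

before: towers=[B/D/C; E/F/H; G/A] holding=-
pre[unstack(C, D)]: on(C,D) ok, clear(C) ok, handempty ok
all met → apply unstack(C, D)
after:  towers=[B/D; E/F/H; G/A] holding=C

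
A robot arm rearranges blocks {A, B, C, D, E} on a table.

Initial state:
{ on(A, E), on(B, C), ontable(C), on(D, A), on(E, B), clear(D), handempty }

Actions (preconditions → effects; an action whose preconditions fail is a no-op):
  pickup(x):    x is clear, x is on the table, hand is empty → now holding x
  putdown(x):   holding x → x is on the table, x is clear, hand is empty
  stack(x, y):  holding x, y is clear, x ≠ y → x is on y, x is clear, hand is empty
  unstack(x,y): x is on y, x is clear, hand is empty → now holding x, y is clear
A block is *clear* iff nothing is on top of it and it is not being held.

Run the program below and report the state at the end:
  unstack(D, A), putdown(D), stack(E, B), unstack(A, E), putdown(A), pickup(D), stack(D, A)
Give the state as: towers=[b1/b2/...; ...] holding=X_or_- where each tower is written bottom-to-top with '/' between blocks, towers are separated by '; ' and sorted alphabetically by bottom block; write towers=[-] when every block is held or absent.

step 1 (unstack(D, A)): towers=[C/B/E/A] holding=D
step 2 (putdown(D)): towers=[C/B/E/A; D] holding=-
step 3 (stack(E, B)) [no-op]: towers=[C/B/E/A; D] holding=-
step 4 (unstack(A, E)): towers=[C/B/E; D] holding=A
step 5 (putdown(A)): towers=[A; C/B/E; D] holding=-
step 6 (pickup(D)): towers=[A; C/B/E] holding=D
step 7 (stack(D, A)): towers=[A/D; C/B/E] holding=-

towers=[A/D; C/B/E] holding=-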